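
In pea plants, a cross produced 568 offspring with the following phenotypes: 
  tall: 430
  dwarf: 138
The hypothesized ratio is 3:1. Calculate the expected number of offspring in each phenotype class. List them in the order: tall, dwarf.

426, 142

Expected counts for N = 568 under a 3:1 ratio (total parts = 4):
  tall: 568 × 3/4 = 426
  dwarf: 568 × 1/4 = 142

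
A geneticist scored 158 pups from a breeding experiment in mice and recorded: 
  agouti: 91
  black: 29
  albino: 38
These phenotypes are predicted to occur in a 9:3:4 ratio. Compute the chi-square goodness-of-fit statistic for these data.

Expected counts for N = 158 under a 9:3:4 ratio (total parts = 16):
  agouti: 158 × 9/16 = 88.875
  black: 158 × 3/16 = 29.625
  albino: 158 × 4/16 = 39.5
χ² = Σ (O − E)² / E
  agouti: (91 − 88.875)² / 88.875 = 0.0508
  black: (29 − 29.625)² / 29.625 = 0.0132
  albino: (38 − 39.5)² / 39.5 = 0.0570
χ² = 0.0508 + 0.0132 + 0.0570 = 0.121

0.121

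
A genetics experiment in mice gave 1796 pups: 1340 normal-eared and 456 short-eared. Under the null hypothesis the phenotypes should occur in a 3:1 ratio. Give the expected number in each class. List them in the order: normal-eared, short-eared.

1347, 449

Under the 3:1 hypothesis (Σ ratio = 4, N = 1796):
  normal-eared: 1796 × 3/4 = 1347
  short-eared: 1796 × 1/4 = 449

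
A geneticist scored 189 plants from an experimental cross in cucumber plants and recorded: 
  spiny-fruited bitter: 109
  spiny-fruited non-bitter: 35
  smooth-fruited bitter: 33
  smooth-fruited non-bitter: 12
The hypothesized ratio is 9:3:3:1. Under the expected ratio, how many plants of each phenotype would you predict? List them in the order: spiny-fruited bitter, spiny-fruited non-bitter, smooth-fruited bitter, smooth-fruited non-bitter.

106.3125, 35.4375, 35.4375, 11.8125

Total ratio parts = 16. Expected numbers out of 189:
  spiny-fruited bitter: 189 × 9/16 = 106.3125
  spiny-fruited non-bitter: 189 × 3/16 = 35.4375
  smooth-fruited bitter: 189 × 3/16 = 35.4375
  smooth-fruited non-bitter: 189 × 1/16 = 11.8125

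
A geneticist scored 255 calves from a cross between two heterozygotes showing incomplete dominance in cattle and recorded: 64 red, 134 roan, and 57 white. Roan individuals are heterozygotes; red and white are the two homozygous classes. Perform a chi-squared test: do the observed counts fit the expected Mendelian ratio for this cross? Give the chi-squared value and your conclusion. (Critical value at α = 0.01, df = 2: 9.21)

With incomplete dominance, a heterozygote × heterozygote cross gives a 1:2:1 phenotypic ratio.
Expected counts for N = 255 under a 1:2:1 ratio (total parts = 4):
  red: 255 × 1/4 = 63.75
  roan: 255 × 2/4 = 127.5
  white: 255 × 1/4 = 63.75
χ² = Σ (O − E)² / E
  red: (64 − 63.75)² / 63.75 = 0.0010
  roan: (134 − 127.5)² / 127.5 = 0.3314
  white: (57 − 63.75)² / 63.75 = 0.7147
χ² = 0.0010 + 0.3314 + 0.7147 = 1.0471 ≈ 1.047
Degrees of freedom = 3 − 1 = 2; critical value at α = 0.01 is 9.21.
Since 1.047 < 9.21, we fail to reject the null hypothesis — the data are consistent with the 1:2:1 ratio.

1.047; consistent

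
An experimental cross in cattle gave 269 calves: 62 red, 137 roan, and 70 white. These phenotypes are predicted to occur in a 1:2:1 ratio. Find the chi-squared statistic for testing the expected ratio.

0.569

Under the 1:2:1 hypothesis (Σ ratio = 4, N = 269):
  red: 269 × 1/4 = 67.25
  roan: 269 × 2/4 = 134.5
  white: 269 × 1/4 = 67.25
χ² = Σ (O − E)² / E
  red: (62 − 67.25)² / 67.25 = 0.4099
  roan: (137 − 134.5)² / 134.5 = 0.0465
  white: (70 − 67.25)² / 67.25 = 0.1125
χ² = 0.4099 + 0.0465 + 0.1125 = 0.5689 ≈ 0.569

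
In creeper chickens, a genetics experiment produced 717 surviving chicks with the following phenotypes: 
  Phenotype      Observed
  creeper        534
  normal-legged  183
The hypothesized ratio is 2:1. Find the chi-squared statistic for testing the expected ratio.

Total ratio parts = 3. Expected numbers out of 717:
  creeper: 717 × 2/3 = 478
  normal-legged: 717 × 1/3 = 239
χ² = Σ (O − E)² / E
  creeper: (534 − 478)² / 478 = 6.5607
  normal-legged: (183 − 239)² / 239 = 13.1213
χ² = 6.5607 + 13.1213 = 19.682

19.682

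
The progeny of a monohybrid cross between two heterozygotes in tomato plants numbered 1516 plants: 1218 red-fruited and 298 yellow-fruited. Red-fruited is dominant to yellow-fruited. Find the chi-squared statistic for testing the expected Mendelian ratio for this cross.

For a monohybrid cross between heterozygotes with complete dominance, the expected phenotypic ratio is 3:1.
Expected counts for N = 1516 under a 3:1 ratio (total parts = 4):
  red-fruited: 1516 × 3/4 = 1137
  yellow-fruited: 1516 × 1/4 = 379
χ² = Σ (O − E)² / E
  red-fruited: (1218 − 1137)² / 1137 = 5.7704
  yellow-fruited: (298 − 379)² / 379 = 17.3113
χ² = 5.7704 + 17.3113 = 23.0817 ≈ 23.082

23.082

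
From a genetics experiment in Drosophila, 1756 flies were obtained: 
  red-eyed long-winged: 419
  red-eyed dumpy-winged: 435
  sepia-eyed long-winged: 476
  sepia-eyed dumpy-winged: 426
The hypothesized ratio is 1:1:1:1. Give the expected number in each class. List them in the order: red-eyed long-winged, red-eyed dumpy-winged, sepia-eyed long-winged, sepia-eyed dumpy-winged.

439, 439, 439, 439

Under the 1:1:1:1 hypothesis (Σ ratio = 4, N = 1756):
  red-eyed long-winged: 1756 × 1/4 = 439
  red-eyed dumpy-winged: 1756 × 1/4 = 439
  sepia-eyed long-winged: 1756 × 1/4 = 439
  sepia-eyed dumpy-winged: 1756 × 1/4 = 439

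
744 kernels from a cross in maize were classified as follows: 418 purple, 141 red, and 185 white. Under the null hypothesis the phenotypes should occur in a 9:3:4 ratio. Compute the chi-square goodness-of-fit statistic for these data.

Total ratio parts = 16. Expected numbers out of 744:
  purple: 744 × 9/16 = 418.5
  red: 744 × 3/16 = 139.5
  white: 744 × 4/16 = 186
χ² = Σ (O − E)² / E
  purple: (418 − 418.5)² / 418.5 = 0.0006
  red: (141 − 139.5)² / 139.5 = 0.0161
  white: (185 − 186)² / 186 = 0.0054
χ² = 0.0006 + 0.0161 + 0.0054 = 0.0221 ≈ 0.022

0.022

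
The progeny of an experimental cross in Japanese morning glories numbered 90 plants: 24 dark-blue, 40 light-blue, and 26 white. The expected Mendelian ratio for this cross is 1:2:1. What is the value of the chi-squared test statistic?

1.200

Total ratio parts = 4. Expected numbers out of 90:
  dark-blue: 90 × 1/4 = 22.5
  light-blue: 90 × 2/4 = 45
  white: 90 × 1/4 = 22.5
χ² = Σ (O − E)² / E
  dark-blue: (24 − 22.5)² / 22.5 = 0.1000
  light-blue: (40 − 45)² / 45 = 0.5556
  white: (26 − 22.5)² / 22.5 = 0.5444
χ² = 0.1000 + 0.5556 + 0.5444 = 1.200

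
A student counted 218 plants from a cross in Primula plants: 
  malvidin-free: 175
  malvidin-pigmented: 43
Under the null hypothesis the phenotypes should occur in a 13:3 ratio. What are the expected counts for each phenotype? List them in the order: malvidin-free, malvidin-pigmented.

177.125, 40.875

Expected counts for N = 218 under a 13:3 ratio (total parts = 16):
  malvidin-free: 218 × 13/16 = 177.125
  malvidin-pigmented: 218 × 3/16 = 40.875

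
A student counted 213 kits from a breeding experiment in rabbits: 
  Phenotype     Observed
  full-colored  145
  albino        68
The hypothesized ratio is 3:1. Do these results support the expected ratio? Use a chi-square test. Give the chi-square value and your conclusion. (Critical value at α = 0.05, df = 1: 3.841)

Total ratio parts = 4. Expected numbers out of 213:
  full-colored: 213 × 3/4 = 159.75
  albino: 213 × 1/4 = 53.25
χ² = Σ (O − E)² / E
  full-colored: (145 − 159.75)² / 159.75 = 1.3619
  albino: (68 − 53.25)² / 53.25 = 4.0857
χ² = 1.3619 + 4.0857 = 5.4476 ≈ 5.448
Degrees of freedom = 2 − 1 = 1; critical value at α = 0.05 is 3.841.
Since 5.448 > 3.841, we reject the null hypothesis — the data do not fit the 3:1 ratio.

5.448; not consistent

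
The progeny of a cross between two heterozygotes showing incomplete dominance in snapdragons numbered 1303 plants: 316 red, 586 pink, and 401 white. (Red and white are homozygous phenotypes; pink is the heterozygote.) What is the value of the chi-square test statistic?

24.260

With incomplete dominance, a heterozygote × heterozygote cross gives a 1:2:1 phenotypic ratio.
Under the 1:2:1 hypothesis (Σ ratio = 4, N = 1303):
  red: 1303 × 1/4 = 325.75
  pink: 1303 × 2/4 = 651.5
  white: 1303 × 1/4 = 325.75
χ² = Σ (O − E)² / E
  red: (316 − 325.75)² / 325.75 = 0.2918
  pink: (586 − 651.5)² / 651.5 = 6.5852
  white: (401 − 325.75)² / 325.75 = 17.3832
χ² = 0.2918 + 6.5852 + 17.3832 = 24.2602 ≈ 24.260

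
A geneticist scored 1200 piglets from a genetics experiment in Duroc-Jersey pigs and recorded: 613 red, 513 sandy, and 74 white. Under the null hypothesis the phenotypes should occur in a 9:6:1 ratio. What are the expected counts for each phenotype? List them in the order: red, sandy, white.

Total ratio parts = 16. Expected numbers out of 1200:
  red: 1200 × 9/16 = 675
  sandy: 1200 × 6/16 = 450
  white: 1200 × 1/16 = 75

675, 450, 75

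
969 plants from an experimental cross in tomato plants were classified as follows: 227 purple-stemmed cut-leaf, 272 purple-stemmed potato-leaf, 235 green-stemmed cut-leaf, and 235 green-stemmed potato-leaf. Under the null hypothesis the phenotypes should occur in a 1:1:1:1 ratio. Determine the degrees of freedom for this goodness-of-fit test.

A goodness-of-fit test with 4 phenotype classes has df = 4 − 1 = 3.

3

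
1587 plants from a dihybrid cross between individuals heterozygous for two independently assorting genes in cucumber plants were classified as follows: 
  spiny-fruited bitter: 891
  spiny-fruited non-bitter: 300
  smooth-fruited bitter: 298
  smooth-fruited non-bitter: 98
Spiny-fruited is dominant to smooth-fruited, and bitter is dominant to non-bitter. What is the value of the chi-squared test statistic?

0.038

A dihybrid F₂ with independent assortment and complete dominance at both loci gives a 9:3:3:1 phenotypic ratio.
Total ratio parts = 16. Expected numbers out of 1587:
  spiny-fruited bitter: 1587 × 9/16 = 892.6875
  spiny-fruited non-bitter: 1587 × 3/16 = 297.5625
  smooth-fruited bitter: 1587 × 3/16 = 297.5625
  smooth-fruited non-bitter: 1587 × 1/16 = 99.1875
χ² = Σ (O − E)² / E
  spiny-fruited bitter: (891 − 892.6875)² / 892.6875 = 0.0032
  spiny-fruited non-bitter: (300 − 297.5625)² / 297.5625 = 0.0200
  smooth-fruited bitter: (298 − 297.5625)² / 297.5625 = 0.0006
  smooth-fruited non-bitter: (98 − 99.1875)² / 99.1875 = 0.0142
χ² = 0.0032 + 0.0200 + 0.0006 + 0.0142 = 0.038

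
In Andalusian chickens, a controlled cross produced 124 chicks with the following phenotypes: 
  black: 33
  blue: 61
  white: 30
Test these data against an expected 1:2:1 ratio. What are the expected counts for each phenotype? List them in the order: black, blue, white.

Under the 1:2:1 hypothesis (Σ ratio = 4, N = 124):
  black: 124 × 1/4 = 31
  blue: 124 × 2/4 = 62
  white: 124 × 1/4 = 31

31, 62, 31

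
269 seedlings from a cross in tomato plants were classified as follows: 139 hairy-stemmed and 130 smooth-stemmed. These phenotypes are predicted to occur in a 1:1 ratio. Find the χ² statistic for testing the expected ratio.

Expected counts for N = 269 under a 1:1 ratio (total parts = 2):
  hairy-stemmed: 269 × 1/2 = 134.5
  smooth-stemmed: 269 × 1/2 = 134.5
χ² = Σ (O − E)² / E
  hairy-stemmed: (139 − 134.5)² / 134.5 = 0.1506
  smooth-stemmed: (130 − 134.5)² / 134.5 = 0.1506
χ² = 0.1506 + 0.1506 = 0.3012 ≈ 0.301

0.301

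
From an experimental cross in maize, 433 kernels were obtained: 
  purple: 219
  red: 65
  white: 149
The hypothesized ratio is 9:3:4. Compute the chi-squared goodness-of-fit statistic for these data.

21.045

Under the 9:3:4 hypothesis (Σ ratio = 16, N = 433):
  purple: 433 × 9/16 = 243.5625
  red: 433 × 3/16 = 81.1875
  white: 433 × 4/16 = 108.25
χ² = Σ (O − E)² / E
  purple: (219 − 243.5625)² / 243.5625 = 2.4770
  red: (65 − 81.1875)² / 81.1875 = 3.2275
  white: (149 − 108.25)² / 108.25 = 15.3401
χ² = 2.4770 + 3.2275 + 15.3401 = 21.0446 ≈ 21.045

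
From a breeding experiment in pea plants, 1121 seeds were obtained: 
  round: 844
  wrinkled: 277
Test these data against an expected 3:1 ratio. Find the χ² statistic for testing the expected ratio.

0.050

The 3:1 ratio has 4 parts, so with N = 1121 the expected counts are:
  round: 1121 × 3/4 = 840.75
  wrinkled: 1121 × 1/4 = 280.25
χ² = Σ (O − E)² / E
  round: (844 − 840.75)² / 840.75 = 0.0126
  wrinkled: (277 − 280.25)² / 280.25 = 0.0377
χ² = 0.0126 + 0.0377 = 0.0503 ≈ 0.050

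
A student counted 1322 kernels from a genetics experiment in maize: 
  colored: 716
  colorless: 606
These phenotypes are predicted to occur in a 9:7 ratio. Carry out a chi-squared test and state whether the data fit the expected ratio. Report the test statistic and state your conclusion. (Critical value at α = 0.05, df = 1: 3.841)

2.346; consistent

Under the 9:7 hypothesis (Σ ratio = 16, N = 1322):
  colored: 1322 × 9/16 = 743.625
  colorless: 1322 × 7/16 = 578.375
χ² = Σ (O − E)² / E
  colored: (716 − 743.625)² / 743.625 = 1.0262
  colorless: (606 − 578.375)² / 578.375 = 1.3195
χ² = 1.0262 + 1.3195 = 2.3457 ≈ 2.346
Degrees of freedom = 2 − 1 = 1; critical value at α = 0.05 is 3.841.
Since 2.346 < 3.841, we fail to reject the null hypothesis — the data are consistent with the 9:7 ratio.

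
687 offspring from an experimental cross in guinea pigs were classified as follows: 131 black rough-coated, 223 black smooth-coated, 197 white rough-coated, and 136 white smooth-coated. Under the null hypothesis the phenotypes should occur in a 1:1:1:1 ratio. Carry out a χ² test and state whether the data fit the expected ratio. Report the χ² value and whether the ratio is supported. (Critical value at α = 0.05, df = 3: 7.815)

Under the 1:1:1:1 hypothesis (Σ ratio = 4, N = 687):
  black rough-coated: 687 × 1/4 = 171.75
  black smooth-coated: 687 × 1/4 = 171.75
  white rough-coated: 687 × 1/4 = 171.75
  white smooth-coated: 687 × 1/4 = 171.75
χ² = Σ (O − E)² / E
  black rough-coated: (131 − 171.75)² / 171.75 = 9.6685
  black smooth-coated: (223 − 171.75)² / 171.75 = 15.2929
  white rough-coated: (197 − 171.75)² / 171.75 = 3.7122
  white smooth-coated: (136 − 171.75)² / 171.75 = 7.4414
χ² = 9.6685 + 15.2929 + 3.7122 + 7.4414 = 36.115
Degrees of freedom = 4 − 1 = 3; critical value at α = 0.05 is 7.815.
Since 36.115 > 7.815, we reject the null hypothesis — the data do not fit the 1:1:1:1 ratio.

36.115; not consistent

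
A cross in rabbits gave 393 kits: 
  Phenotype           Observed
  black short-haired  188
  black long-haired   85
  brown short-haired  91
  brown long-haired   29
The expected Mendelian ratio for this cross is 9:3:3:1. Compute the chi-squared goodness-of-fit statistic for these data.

11.551

The 9:3:3:1 ratio has 16 parts, so with N = 393 the expected counts are:
  black short-haired: 393 × 9/16 = 221.0625
  black long-haired: 393 × 3/16 = 73.6875
  brown short-haired: 393 × 3/16 = 73.6875
  brown long-haired: 393 × 1/16 = 24.5625
χ² = Σ (O − E)² / E
  black short-haired: (188 − 221.0625)² / 221.0625 = 4.9449
  black long-haired: (85 − 73.6875)² / 73.6875 = 1.7367
  brown short-haired: (91 − 73.6875)² / 73.6875 = 4.0675
  brown long-haired: (29 − 24.5625)² / 24.5625 = 0.8017
χ² = 4.9449 + 1.7367 + 4.0675 + 0.8017 = 11.5508 ≈ 11.551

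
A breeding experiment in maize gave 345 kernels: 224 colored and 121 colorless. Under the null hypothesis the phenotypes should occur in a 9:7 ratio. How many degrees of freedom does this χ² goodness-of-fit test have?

1

A goodness-of-fit test with 2 phenotype classes has df = 2 − 1 = 1.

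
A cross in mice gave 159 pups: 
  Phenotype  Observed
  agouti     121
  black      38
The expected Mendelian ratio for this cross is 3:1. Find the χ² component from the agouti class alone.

0.026

Under the 3:1 hypothesis (Σ ratio = 4, N = 159):
  agouti: 159 × 3/4 = 119.25
  black: 159 × 1/4 = 39.75
Contribution of agouti: (121 − 119.25)² / 119.25 = 0.0257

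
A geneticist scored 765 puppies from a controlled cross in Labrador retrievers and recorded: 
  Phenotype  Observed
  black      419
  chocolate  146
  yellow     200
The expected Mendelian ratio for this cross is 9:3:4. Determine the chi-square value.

0.744

The 9:3:4 ratio has 16 parts, so with N = 765 the expected counts are:
  black: 765 × 9/16 = 430.3125
  chocolate: 765 × 3/16 = 143.4375
  yellow: 765 × 4/16 = 191.25
χ² = Σ (O − E)² / E
  black: (419 − 430.3125)² / 430.3125 = 0.2974
  chocolate: (146 − 143.4375)² / 143.4375 = 0.0458
  yellow: (200 − 191.25)² / 191.25 = 0.4003
χ² = 0.2974 + 0.0458 + 0.4003 = 0.7435 ≈ 0.744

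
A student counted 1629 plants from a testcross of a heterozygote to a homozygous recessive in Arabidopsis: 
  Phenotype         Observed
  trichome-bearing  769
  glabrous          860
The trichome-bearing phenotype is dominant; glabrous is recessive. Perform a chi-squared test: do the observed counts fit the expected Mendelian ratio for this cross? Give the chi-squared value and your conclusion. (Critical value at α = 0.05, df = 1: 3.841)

5.083; not consistent

A testcross of a heterozygote (Aa × aa) gives a 1:1 phenotypic ratio.
Expected counts for N = 1629 under a 1:1 ratio (total parts = 2):
  trichome-bearing: 1629 × 1/2 = 814.5
  glabrous: 1629 × 1/2 = 814.5
χ² = Σ (O − E)² / E
  trichome-bearing: (769 − 814.5)² / 814.5 = 2.5417
  glabrous: (860 − 814.5)² / 814.5 = 2.5417
χ² = 2.5417 + 2.5417 = 5.0834 ≈ 5.083
Degrees of freedom = 2 − 1 = 1; critical value at α = 0.05 is 3.841.
Since 5.083 > 3.841, we reject the null hypothesis — the data do not fit the 1:1 ratio.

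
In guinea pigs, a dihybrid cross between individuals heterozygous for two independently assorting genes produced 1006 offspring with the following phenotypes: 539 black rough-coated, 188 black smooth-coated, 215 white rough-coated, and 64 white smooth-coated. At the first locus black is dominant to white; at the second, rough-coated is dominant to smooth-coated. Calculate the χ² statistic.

4.987

A dihybrid F₂ with independent assortment and complete dominance at both loci gives a 9:3:3:1 phenotypic ratio.
Under the 9:3:3:1 hypothesis (Σ ratio = 16, N = 1006):
  black rough-coated: 1006 × 9/16 = 565.875
  black smooth-coated: 1006 × 3/16 = 188.625
  white rough-coated: 1006 × 3/16 = 188.625
  white smooth-coated: 1006 × 1/16 = 62.875
χ² = Σ (O − E)² / E
  black rough-coated: (539 − 565.875)² / 565.875 = 1.2764
  black smooth-coated: (188 − 188.625)² / 188.625 = 0.0021
  white rough-coated: (215 − 188.625)² / 188.625 = 3.6880
  white smooth-coated: (64 − 62.875)² / 62.875 = 0.0201
χ² = 1.2764 + 0.0021 + 3.6880 + 0.0201 = 4.9866 ≈ 4.987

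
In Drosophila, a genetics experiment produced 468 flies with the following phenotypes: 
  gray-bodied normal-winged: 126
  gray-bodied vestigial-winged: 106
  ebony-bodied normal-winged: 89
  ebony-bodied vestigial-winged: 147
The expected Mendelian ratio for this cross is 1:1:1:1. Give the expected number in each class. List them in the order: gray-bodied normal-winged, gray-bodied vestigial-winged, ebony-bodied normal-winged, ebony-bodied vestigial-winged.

117, 117, 117, 117

Total ratio parts = 4. Expected numbers out of 468:
  gray-bodied normal-winged: 468 × 1/4 = 117
  gray-bodied vestigial-winged: 468 × 1/4 = 117
  ebony-bodied normal-winged: 468 × 1/4 = 117
  ebony-bodied vestigial-winged: 468 × 1/4 = 117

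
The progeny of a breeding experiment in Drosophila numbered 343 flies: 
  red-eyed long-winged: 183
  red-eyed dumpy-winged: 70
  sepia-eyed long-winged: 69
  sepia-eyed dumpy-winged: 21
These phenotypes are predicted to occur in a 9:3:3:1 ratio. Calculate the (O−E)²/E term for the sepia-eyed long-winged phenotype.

0.342

The 9:3:3:1 ratio has 16 parts, so with N = 343 the expected counts are:
  red-eyed long-winged: 343 × 9/16 = 192.9375
  red-eyed dumpy-winged: 343 × 3/16 = 64.3125
  sepia-eyed long-winged: 343 × 3/16 = 64.3125
  sepia-eyed dumpy-winged: 343 × 1/16 = 21.4375
Contribution of sepia-eyed long-winged: (69 − 64.3125)² / 64.3125 = 0.3417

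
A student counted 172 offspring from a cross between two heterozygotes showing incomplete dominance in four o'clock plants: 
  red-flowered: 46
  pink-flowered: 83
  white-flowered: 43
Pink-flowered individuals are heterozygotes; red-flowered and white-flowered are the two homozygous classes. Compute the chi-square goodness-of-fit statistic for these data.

With incomplete dominance, a heterozygote × heterozygote cross gives a 1:2:1 phenotypic ratio.
The 1:2:1 ratio has 4 parts, so with N = 172 the expected counts are:
  red-flowered: 172 × 1/4 = 43
  pink-flowered: 172 × 2/4 = 86
  white-flowered: 172 × 1/4 = 43
χ² = Σ (O − E)² / E
  red-flowered: (46 − 43)² / 43 = 0.2093
  pink-flowered: (83 − 86)² / 86 = 0.1047
  white-flowered: (43 − 43)² / 43 = 0.0000
χ² = 0.2093 + 0.1047 + 0.0000 = 0.314

0.314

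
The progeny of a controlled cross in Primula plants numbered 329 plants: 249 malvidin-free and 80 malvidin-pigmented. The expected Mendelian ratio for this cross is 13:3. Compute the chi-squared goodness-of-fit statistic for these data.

Under the 13:3 hypothesis (Σ ratio = 16, N = 329):
  malvidin-free: 329 × 13/16 = 267.3125
  malvidin-pigmented: 329 × 3/16 = 61.6875
χ² = Σ (O − E)² / E
  malvidin-free: (249 − 267.3125)² / 267.3125 = 1.2545
  malvidin-pigmented: (80 − 61.6875)² / 61.6875 = 5.4362
χ² = 1.2545 + 5.4362 = 6.6907 ≈ 6.691

6.691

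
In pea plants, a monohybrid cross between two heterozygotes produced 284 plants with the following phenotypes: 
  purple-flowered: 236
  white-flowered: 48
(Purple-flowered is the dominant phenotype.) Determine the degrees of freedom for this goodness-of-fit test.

1

For a monohybrid cross between heterozygotes with complete dominance, the expected phenotypic ratio is 3:1.
A goodness-of-fit test with 2 phenotype classes has df = 2 − 1 = 1.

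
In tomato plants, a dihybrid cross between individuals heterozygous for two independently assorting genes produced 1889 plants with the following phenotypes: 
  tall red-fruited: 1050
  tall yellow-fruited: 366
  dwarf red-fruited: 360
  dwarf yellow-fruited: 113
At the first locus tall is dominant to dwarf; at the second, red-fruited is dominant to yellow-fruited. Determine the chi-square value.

0.855

A dihybrid F₂ with independent assortment and complete dominance at both loci gives a 9:3:3:1 phenotypic ratio.
Expected counts for N = 1889 under a 9:3:3:1 ratio (total parts = 16):
  tall red-fruited: 1889 × 9/16 = 1062.5625
  tall yellow-fruited: 1889 × 3/16 = 354.1875
  dwarf red-fruited: 1889 × 3/16 = 354.1875
  dwarf yellow-fruited: 1889 × 1/16 = 118.0625
χ² = Σ (O − E)² / E
  tall red-fruited: (1050 − 1062.5625)² / 1062.5625 = 0.1485
  tall yellow-fruited: (366 − 354.1875)² / 354.1875 = 0.3940
  dwarf red-fruited: (360 − 354.1875)² / 354.1875 = 0.0954
  dwarf yellow-fruited: (113 − 118.0625)² / 118.0625 = 0.2171
χ² = 0.1485 + 0.3940 + 0.0954 + 0.2171 = 0.855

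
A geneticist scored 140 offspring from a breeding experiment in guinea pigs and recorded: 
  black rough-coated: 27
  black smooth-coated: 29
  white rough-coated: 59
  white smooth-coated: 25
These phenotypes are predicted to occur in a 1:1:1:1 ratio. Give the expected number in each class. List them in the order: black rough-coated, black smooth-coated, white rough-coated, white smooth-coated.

Expected counts for N = 140 under a 1:1:1:1 ratio (total parts = 4):
  black rough-coated: 140 × 1/4 = 35
  black smooth-coated: 140 × 1/4 = 35
  white rough-coated: 140 × 1/4 = 35
  white smooth-coated: 140 × 1/4 = 35

35, 35, 35, 35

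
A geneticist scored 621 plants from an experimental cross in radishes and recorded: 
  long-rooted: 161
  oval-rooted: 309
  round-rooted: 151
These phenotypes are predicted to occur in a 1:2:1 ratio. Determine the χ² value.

0.337

The 1:2:1 ratio has 4 parts, so with N = 621 the expected counts are:
  long-rooted: 621 × 1/4 = 155.25
  oval-rooted: 621 × 2/4 = 310.5
  round-rooted: 621 × 1/4 = 155.25
χ² = Σ (O − E)² / E
  long-rooted: (161 − 155.25)² / 155.25 = 0.2130
  oval-rooted: (309 − 310.5)² / 310.5 = 0.0072
  round-rooted: (151 − 155.25)² / 155.25 = 0.1163
χ² = 0.2130 + 0.0072 + 0.1163 = 0.3365 ≈ 0.337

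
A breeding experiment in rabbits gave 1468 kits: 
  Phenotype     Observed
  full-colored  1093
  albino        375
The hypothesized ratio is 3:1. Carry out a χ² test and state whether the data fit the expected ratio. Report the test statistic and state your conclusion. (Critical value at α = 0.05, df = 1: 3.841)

Under the 3:1 hypothesis (Σ ratio = 4, N = 1468):
  full-colored: 1468 × 3/4 = 1101
  albino: 1468 × 1/4 = 367
χ² = Σ (O − E)² / E
  full-colored: (1093 − 1101)² / 1101 = 0.0581
  albino: (375 − 367)² / 367 = 0.1744
χ² = 0.0581 + 0.1744 = 0.2325 ≈ 0.233
Degrees of freedom = 2 − 1 = 1; critical value at α = 0.05 is 3.841.
Since 0.233 < 3.841, we fail to reject the null hypothesis — the data are consistent with the 3:1 ratio.

0.233; consistent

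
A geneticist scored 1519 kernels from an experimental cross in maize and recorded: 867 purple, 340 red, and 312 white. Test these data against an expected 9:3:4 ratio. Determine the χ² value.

22.965

Expected counts for N = 1519 under a 9:3:4 ratio (total parts = 16):
  purple: 1519 × 9/16 = 854.4375
  red: 1519 × 3/16 = 284.8125
  white: 1519 × 4/16 = 379.75
χ² = Σ (O − E)² / E
  purple: (867 − 854.4375)² / 854.4375 = 0.1847
  red: (340 − 284.8125)² / 284.8125 = 10.6936
  white: (312 − 379.75)² / 379.75 = 12.0871
χ² = 0.1847 + 10.6936 + 12.0871 = 22.9654 ≈ 22.965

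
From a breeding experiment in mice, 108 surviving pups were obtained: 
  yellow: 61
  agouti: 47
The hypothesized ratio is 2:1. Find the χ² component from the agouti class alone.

3.361

The 2:1 ratio has 3 parts, so with N = 108 the expected counts are:
  yellow: 108 × 2/3 = 72
  agouti: 108 × 1/3 = 36
Contribution of agouti: (47 − 36)² / 36 = 3.3611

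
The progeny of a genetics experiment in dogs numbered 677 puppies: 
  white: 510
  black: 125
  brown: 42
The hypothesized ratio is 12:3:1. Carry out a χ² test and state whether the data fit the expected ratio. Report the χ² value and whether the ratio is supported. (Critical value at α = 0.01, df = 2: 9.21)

0.042; consistent

Expected counts for N = 677 under a 12:3:1 ratio (total parts = 16):
  white: 677 × 12/16 = 507.75
  black: 677 × 3/16 = 126.9375
  brown: 677 × 1/16 = 42.3125
χ² = Σ (O − E)² / E
  white: (510 − 507.75)² / 507.75 = 0.0100
  black: (125 − 126.9375)² / 126.9375 = 0.0296
  brown: (42 − 42.3125)² / 42.3125 = 0.0023
χ² = 0.0100 + 0.0296 + 0.0023 = 0.0419 ≈ 0.042
Degrees of freedom = 3 − 1 = 2; critical value at α = 0.01 is 9.21.
Since 0.042 < 9.21, we fail to reject the null hypothesis — the data are consistent with the 12:3:1 ratio.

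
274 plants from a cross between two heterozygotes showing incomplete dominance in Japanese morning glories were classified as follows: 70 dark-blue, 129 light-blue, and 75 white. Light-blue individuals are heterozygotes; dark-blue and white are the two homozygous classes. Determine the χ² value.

1.117

With incomplete dominance, a heterozygote × heterozygote cross gives a 1:2:1 phenotypic ratio.
Total ratio parts = 4. Expected numbers out of 274:
  dark-blue: 274 × 1/4 = 68.5
  light-blue: 274 × 2/4 = 137
  white: 274 × 1/4 = 68.5
χ² = Σ (O − E)² / E
  dark-blue: (70 − 68.5)² / 68.5 = 0.0328
  light-blue: (129 − 137)² / 137 = 0.4672
  white: (75 − 68.5)² / 68.5 = 0.6168
χ² = 0.0328 + 0.4672 + 0.6168 = 1.1168 ≈ 1.117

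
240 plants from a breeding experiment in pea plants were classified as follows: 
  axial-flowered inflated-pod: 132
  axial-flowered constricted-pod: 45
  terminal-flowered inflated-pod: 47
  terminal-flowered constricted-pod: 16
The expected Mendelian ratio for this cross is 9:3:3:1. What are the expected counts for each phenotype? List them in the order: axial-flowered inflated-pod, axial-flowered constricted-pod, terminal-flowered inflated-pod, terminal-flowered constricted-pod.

135, 45, 45, 15

The 9:3:3:1 ratio has 16 parts, so with N = 240 the expected counts are:
  axial-flowered inflated-pod: 240 × 9/16 = 135
  axial-flowered constricted-pod: 240 × 3/16 = 45
  terminal-flowered inflated-pod: 240 × 3/16 = 45
  terminal-flowered constricted-pod: 240 × 1/16 = 15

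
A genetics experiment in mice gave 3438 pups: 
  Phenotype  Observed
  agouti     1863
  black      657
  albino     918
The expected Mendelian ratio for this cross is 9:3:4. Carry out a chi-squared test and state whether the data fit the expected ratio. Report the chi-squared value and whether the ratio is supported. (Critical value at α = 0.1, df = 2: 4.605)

6.817; not consistent

Under the 9:3:4 hypothesis (Σ ratio = 16, N = 3438):
  agouti: 3438 × 9/16 = 1933.875
  black: 3438 × 3/16 = 644.625
  albino: 3438 × 4/16 = 859.5
χ² = Σ (O − E)² / E
  agouti: (1863 − 1933.875)² / 1933.875 = 2.5975
  black: (657 − 644.625)² / 644.625 = 0.2376
  albino: (918 − 859.5)² / 859.5 = 3.9817
χ² = 2.5975 + 0.2376 + 3.9817 = 6.8168 ≈ 6.817
Degrees of freedom = 3 − 1 = 2; critical value at α = 0.1 is 4.605.
Since 6.817 > 4.605, we reject the null hypothesis — the data do not fit the 9:3:4 ratio.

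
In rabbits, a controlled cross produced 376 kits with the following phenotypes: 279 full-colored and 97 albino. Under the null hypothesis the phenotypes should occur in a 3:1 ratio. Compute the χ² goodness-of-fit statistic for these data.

0.128

Under the 3:1 hypothesis (Σ ratio = 4, N = 376):
  full-colored: 376 × 3/4 = 282
  albino: 376 × 1/4 = 94
χ² = Σ (O − E)² / E
  full-colored: (279 − 282)² / 282 = 0.0319
  albino: (97 − 94)² / 94 = 0.0957
χ² = 0.0319 + 0.0957 = 0.1276 ≈ 0.128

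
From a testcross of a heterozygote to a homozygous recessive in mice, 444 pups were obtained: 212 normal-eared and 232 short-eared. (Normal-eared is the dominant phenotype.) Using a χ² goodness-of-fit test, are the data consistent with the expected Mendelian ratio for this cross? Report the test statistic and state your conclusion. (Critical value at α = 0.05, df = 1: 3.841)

0.901; consistent

A testcross of a heterozygote (Aa × aa) gives a 1:1 phenotypic ratio.
Total ratio parts = 2. Expected numbers out of 444:
  normal-eared: 444 × 1/2 = 222
  short-eared: 444 × 1/2 = 222
χ² = Σ (O − E)² / E
  normal-eared: (212 − 222)² / 222 = 0.4505
  short-eared: (232 − 222)² / 222 = 0.4505
χ² = 0.4505 + 0.4505 = 0.901
Degrees of freedom = 2 − 1 = 1; critical value at α = 0.05 is 3.841.
Since 0.901 < 3.841, we fail to reject the null hypothesis — the data are consistent with the 1:1 ratio.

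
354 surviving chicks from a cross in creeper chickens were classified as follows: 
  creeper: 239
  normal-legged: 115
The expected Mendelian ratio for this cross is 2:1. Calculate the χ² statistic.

The 2:1 ratio has 3 parts, so with N = 354 the expected counts are:
  creeper: 354 × 2/3 = 236
  normal-legged: 354 × 1/3 = 118
χ² = Σ (O − E)² / E
  creeper: (239 − 236)² / 236 = 0.0381
  normal-legged: (115 − 118)² / 118 = 0.0763
χ² = 0.0381 + 0.0763 = 0.1144 ≈ 0.114

0.114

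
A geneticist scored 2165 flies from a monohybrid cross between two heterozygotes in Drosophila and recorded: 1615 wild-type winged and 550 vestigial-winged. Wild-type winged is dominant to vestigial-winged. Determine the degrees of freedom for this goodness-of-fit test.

1

For a monohybrid cross between heterozygotes with complete dominance, the expected phenotypic ratio is 3:1.
A goodness-of-fit test with 2 phenotype classes has df = 2 − 1 = 1.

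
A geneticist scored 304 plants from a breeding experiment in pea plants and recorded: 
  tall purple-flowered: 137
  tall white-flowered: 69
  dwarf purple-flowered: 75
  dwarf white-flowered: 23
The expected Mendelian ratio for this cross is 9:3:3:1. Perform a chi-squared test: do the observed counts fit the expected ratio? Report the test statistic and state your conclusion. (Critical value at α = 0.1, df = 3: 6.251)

15.813; not consistent

The 9:3:3:1 ratio has 16 parts, so with N = 304 the expected counts are:
  tall purple-flowered: 304 × 9/16 = 171
  tall white-flowered: 304 × 3/16 = 57
  dwarf purple-flowered: 304 × 3/16 = 57
  dwarf white-flowered: 304 × 1/16 = 19
χ² = Σ (O − E)² / E
  tall purple-flowered: (137 − 171)² / 171 = 6.7602
  tall white-flowered: (69 − 57)² / 57 = 2.5263
  dwarf purple-flowered: (75 − 57)² / 57 = 5.6842
  dwarf white-flowered: (23 − 19)² / 19 = 0.8421
χ² = 6.7602 + 2.5263 + 5.6842 + 0.8421 = 15.8128 ≈ 15.813
Degrees of freedom = 4 − 1 = 3; critical value at α = 0.1 is 6.251.
Since 15.813 > 6.251, we reject the null hypothesis — the data do not fit the 9:3:3:1 ratio.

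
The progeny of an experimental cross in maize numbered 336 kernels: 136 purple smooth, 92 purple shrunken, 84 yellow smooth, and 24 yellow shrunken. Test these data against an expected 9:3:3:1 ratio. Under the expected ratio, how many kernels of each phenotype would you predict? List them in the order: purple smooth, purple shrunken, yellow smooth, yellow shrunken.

189, 63, 63, 21

Total ratio parts = 16. Expected numbers out of 336:
  purple smooth: 336 × 9/16 = 189
  purple shrunken: 336 × 3/16 = 63
  yellow smooth: 336 × 3/16 = 63
  yellow shrunken: 336 × 1/16 = 21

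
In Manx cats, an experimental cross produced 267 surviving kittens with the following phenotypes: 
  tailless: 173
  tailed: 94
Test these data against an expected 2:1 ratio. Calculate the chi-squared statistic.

0.421

Under the 2:1 hypothesis (Σ ratio = 3, N = 267):
  tailless: 267 × 2/3 = 178
  tailed: 267 × 1/3 = 89
χ² = Σ (O − E)² / E
  tailless: (173 − 178)² / 178 = 0.1404
  tailed: (94 − 89)² / 89 = 0.2809
χ² = 0.1404 + 0.2809 = 0.4213 ≈ 0.421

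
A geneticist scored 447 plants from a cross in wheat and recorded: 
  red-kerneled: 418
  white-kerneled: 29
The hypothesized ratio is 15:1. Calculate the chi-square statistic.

The 15:1 ratio has 16 parts, so with N = 447 the expected counts are:
  red-kerneled: 447 × 15/16 = 419.0625
  white-kerneled: 447 × 1/16 = 27.9375
χ² = Σ (O − E)² / E
  red-kerneled: (418 − 419.0625)² / 419.0625 = 0.0027
  white-kerneled: (29 − 27.9375)² / 27.9375 = 0.0404
χ² = 0.0027 + 0.0404 = 0.0431 ≈ 0.043

0.043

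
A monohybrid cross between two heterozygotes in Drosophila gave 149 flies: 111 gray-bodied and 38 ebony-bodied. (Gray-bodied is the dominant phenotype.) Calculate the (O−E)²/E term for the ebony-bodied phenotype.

0.015

For a monohybrid cross between heterozygotes with complete dominance, the expected phenotypic ratio is 3:1.
Total ratio parts = 4. Expected numbers out of 149:
  gray-bodied: 149 × 3/4 = 111.75
  ebony-bodied: 149 × 1/4 = 37.25
Contribution of ebony-bodied: (38 − 37.25)² / 37.25 = 0.0151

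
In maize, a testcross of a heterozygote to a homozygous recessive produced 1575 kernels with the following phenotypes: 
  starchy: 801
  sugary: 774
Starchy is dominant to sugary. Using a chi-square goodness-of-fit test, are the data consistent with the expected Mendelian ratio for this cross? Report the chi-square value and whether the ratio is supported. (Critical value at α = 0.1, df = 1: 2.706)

0.463; consistent

A testcross of a heterozygote (Aa × aa) gives a 1:1 phenotypic ratio.
The 1:1 ratio has 2 parts, so with N = 1575 the expected counts are:
  starchy: 1575 × 1/2 = 787.5
  sugary: 1575 × 1/2 = 787.5
χ² = Σ (O − E)² / E
  starchy: (801 − 787.5)² / 787.5 = 0.2314
  sugary: (774 − 787.5)² / 787.5 = 0.2314
χ² = 0.2314 + 0.2314 = 0.4628 ≈ 0.463
Degrees of freedom = 2 − 1 = 1; critical value at α = 0.1 is 2.706.
Since 0.463 < 2.706, we fail to reject the null hypothesis — the data are consistent with the 1:1 ratio.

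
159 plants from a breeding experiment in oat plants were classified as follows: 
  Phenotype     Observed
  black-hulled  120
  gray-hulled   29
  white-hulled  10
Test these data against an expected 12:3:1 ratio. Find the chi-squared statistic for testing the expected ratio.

Expected counts for N = 159 under a 12:3:1 ratio (total parts = 16):
  black-hulled: 159 × 12/16 = 119.25
  gray-hulled: 159 × 3/16 = 29.8125
  white-hulled: 159 × 1/16 = 9.9375
χ² = Σ (O − E)² / E
  black-hulled: (120 − 119.25)² / 119.25 = 0.0047
  gray-hulled: (29 − 29.8125)² / 29.8125 = 0.0221
  white-hulled: (10 − 9.9375)² / 9.9375 = 0.0004
χ² = 0.0047 + 0.0221 + 0.0004 = 0.0272 ≈ 0.027

0.027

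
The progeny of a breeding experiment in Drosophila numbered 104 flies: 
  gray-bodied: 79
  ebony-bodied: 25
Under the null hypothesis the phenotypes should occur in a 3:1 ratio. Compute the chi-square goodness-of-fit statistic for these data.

0.051

Total ratio parts = 4. Expected numbers out of 104:
  gray-bodied: 104 × 3/4 = 78
  ebony-bodied: 104 × 1/4 = 26
χ² = Σ (O − E)² / E
  gray-bodied: (79 − 78)² / 78 = 0.0128
  ebony-bodied: (25 − 26)² / 26 = 0.0385
χ² = 0.0128 + 0.0385 = 0.0513 ≈ 0.051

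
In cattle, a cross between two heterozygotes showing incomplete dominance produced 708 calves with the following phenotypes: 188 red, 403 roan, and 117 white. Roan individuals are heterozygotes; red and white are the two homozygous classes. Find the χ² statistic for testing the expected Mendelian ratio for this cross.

With incomplete dominance, a heterozygote × heterozygote cross gives a 1:2:1 phenotypic ratio.
Expected counts for N = 708 under a 1:2:1 ratio (total parts = 4):
  red: 708 × 1/4 = 177
  roan: 708 × 2/4 = 354
  white: 708 × 1/4 = 177
χ² = Σ (O − E)² / E
  red: (188 − 177)² / 177 = 0.6836
  roan: (403 − 354)² / 354 = 6.7825
  white: (117 − 177)² / 177 = 20.3390
χ² = 0.6836 + 6.7825 + 20.3390 = 27.8051 ≈ 27.805

27.805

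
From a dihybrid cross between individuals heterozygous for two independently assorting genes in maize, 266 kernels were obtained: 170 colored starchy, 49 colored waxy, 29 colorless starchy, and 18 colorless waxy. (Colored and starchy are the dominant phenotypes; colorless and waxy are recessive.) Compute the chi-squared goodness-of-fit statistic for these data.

11.641

A dihybrid F₂ with independent assortment and complete dominance at both loci gives a 9:3:3:1 phenotypic ratio.
The 9:3:3:1 ratio has 16 parts, so with N = 266 the expected counts are:
  colored starchy: 266 × 9/16 = 149.625
  colored waxy: 266 × 3/16 = 49.875
  colorless starchy: 266 × 3/16 = 49.875
  colorless waxy: 266 × 1/16 = 16.625
χ² = Σ (O − E)² / E
  colored starchy: (170 − 149.625)² / 149.625 = 2.7745
  colored waxy: (49 − 49.875)² / 49.875 = 0.0154
  colorless starchy: (29 − 49.875)² / 49.875 = 8.7372
  colorless waxy: (18 − 16.625)² / 16.625 = 0.1137
χ² = 2.7745 + 0.0154 + 8.7372 + 0.1137 = 11.6408 ≈ 11.641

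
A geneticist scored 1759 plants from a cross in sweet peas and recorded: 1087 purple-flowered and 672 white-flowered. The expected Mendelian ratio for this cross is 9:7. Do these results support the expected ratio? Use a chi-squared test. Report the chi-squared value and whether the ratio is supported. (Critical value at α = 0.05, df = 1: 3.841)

Expected counts for N = 1759 under a 9:7 ratio (total parts = 16):
  purple-flowered: 1759 × 9/16 = 989.4375
  white-flowered: 1759 × 7/16 = 769.5625
χ² = Σ (O − E)² / E
  purple-flowered: (1087 − 989.4375)² / 989.4375 = 9.6201
  white-flowered: (672 − 769.5625)² / 769.5625 = 12.3686
χ² = 9.6201 + 12.3686 = 21.9887 ≈ 21.989
Degrees of freedom = 2 − 1 = 1; critical value at α = 0.05 is 3.841.
Since 21.989 > 3.841, we reject the null hypothesis — the data do not fit the 9:7 ratio.

21.989; not consistent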